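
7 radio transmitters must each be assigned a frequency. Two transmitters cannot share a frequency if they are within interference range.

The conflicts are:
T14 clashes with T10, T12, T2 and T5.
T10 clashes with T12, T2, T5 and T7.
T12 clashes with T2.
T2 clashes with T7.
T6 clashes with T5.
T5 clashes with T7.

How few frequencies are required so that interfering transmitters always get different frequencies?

4

T14, T10, T12, T2 pairwise conflict, so at least 4 frequencies are needed.
A valid assignment using 4 frequencies: T14=3, T10=1, T12=4, T2=2, T6=1, T5=2, T7=3. No two conflicting transmitters share a frequency.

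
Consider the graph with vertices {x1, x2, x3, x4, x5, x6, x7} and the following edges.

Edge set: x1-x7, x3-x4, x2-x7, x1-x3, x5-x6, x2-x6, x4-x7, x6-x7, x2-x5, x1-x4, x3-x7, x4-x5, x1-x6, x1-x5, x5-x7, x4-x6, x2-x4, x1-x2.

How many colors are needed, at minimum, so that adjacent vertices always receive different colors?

x1, x2, x4, x5, x6, x7 form a clique, so at least 6 colors are needed.
6 colors suffice: color 1 → {x7}; color 2 → {x1}; color 3 → {x4}; color 4 → {x3, x6}; color 5 → {x2}; color 6 → {x5}. Every edge joins two different colors.

6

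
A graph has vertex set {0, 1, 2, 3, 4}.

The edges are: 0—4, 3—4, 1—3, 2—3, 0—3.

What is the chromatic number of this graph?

3

0, 3, 4 form a triangle, so at least 3 colors are needed.
3 colors suffice: color red → {3}; color blue → {0, 1, 2}; color green → {4}. No two adjacent vertices share a color.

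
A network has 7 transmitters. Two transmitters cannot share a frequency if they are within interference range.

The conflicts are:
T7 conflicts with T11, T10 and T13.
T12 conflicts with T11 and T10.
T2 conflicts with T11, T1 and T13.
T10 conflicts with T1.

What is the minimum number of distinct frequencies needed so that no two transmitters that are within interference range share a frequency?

The cycle T10-T7-T13-T2-T1-T10 has odd length 5, so it cannot be 2-colored; at least 3 frequencies are needed.
3 frequencies suffice: frequency 1 → {T7, T12, T2}; frequency 2 → {T11, T10, T13}; frequency 3 → {T1}. No two conflicting transmitters share a frequency.

3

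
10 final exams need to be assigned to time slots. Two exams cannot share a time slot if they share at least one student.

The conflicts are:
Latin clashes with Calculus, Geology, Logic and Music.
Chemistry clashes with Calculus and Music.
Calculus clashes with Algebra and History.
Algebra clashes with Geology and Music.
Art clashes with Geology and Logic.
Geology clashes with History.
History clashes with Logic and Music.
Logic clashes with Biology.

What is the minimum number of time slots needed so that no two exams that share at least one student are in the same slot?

Art and Geology conflict, so at least 2 time slots are needed.
2 time slots suffice: time slot 1 → {Latin, Chemistry, Algebra, Art, History, Biology}; time slot 2 → {Calculus, Geology, Logic, Music}. Each listed conflict is separated.

2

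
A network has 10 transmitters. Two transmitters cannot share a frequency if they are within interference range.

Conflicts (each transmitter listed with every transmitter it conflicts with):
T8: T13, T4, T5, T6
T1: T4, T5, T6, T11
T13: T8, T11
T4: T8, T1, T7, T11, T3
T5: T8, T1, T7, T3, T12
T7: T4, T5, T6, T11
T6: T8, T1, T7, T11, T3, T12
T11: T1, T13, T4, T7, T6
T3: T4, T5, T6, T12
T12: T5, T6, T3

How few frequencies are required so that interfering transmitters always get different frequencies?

3

T1, T6, T11 pairwise conflict, so at least 3 frequencies are needed.
3 frequencies suffice: T8=2, T1=3, T13=1, T4=1, T5=1, T7=3, T6=1, T11=2, T3=2, T12=3. Every pair that conflicts lands in different frequencies.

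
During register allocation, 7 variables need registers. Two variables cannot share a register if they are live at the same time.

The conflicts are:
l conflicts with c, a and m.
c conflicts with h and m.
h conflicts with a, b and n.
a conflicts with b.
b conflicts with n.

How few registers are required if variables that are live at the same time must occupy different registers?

l, c, m are mutually in conflict, so at least 3 registers are needed.
A valid assignment using 3 registers: l=1, c=2, h=1, a=3, m=3, b=2, n=3. Each listed conflict is separated.

3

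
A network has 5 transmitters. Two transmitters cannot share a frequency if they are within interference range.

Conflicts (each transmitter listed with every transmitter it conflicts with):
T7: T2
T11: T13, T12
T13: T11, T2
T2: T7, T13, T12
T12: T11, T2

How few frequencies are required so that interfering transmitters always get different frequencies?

T13 and T2 conflict, so at least 2 frequencies are needed.
2 frequencies suffice: T7=2, T11=1, T13=2, T2=1, T12=2. No two conflicting transmitters share a frequency.

2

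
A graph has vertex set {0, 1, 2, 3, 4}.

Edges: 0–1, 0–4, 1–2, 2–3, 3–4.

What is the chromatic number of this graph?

The cycle 0-1-2-3-4-0 has odd length 5, so it cannot be 2-colored; at least 3 colors are needed.
One proper 3-coloring: 0=red, 1=blue, 2=red, 3=green, 4=blue. Each edge has distinct colors on its endpoints.

3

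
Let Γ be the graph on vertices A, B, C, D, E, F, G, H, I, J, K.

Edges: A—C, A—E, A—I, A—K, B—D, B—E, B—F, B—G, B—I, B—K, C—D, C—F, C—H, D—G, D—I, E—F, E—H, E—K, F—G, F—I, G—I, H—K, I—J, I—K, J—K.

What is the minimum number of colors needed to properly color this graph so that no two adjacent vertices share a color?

B, F, G, I are mutually adjacent (a clique of size 4), so at least 4 colors are needed.
4 colors suffice: color red → {C, E, I}; color blue → {A, B, H, J}; color green → {D, F, K}; color yellow → {G}. Every edge joins two different colors.

4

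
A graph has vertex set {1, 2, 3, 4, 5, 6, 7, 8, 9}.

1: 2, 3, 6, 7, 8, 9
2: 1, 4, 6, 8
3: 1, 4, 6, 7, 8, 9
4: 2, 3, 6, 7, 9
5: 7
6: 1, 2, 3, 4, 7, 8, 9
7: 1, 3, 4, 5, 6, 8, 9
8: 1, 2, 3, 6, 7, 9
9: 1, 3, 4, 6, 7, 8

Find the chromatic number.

6

1, 3, 6, 7, 8, 9 are mutually adjacent (a clique of size 6), so at least 6 colors are needed.
One proper 6-coloring: 1=orange, 2=blue, 3=green, 4=purple, 5=red, 6=red, 7=blue, 8=purple, 9=yellow. Every edge joins two different colors.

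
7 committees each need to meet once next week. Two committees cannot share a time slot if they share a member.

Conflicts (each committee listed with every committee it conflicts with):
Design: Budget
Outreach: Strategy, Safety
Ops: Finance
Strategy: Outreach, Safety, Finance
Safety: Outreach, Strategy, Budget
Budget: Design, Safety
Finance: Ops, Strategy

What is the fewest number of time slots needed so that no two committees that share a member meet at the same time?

3

Outreach, Strategy, Safety pairwise conflict, so at least 3 time slots are needed.
A valid assignment using 3 time slots: Design=1, Outreach=3, Ops=2, Strategy=2, Safety=1, Budget=2, Finance=1. Every pair that conflicts lands in different time slots.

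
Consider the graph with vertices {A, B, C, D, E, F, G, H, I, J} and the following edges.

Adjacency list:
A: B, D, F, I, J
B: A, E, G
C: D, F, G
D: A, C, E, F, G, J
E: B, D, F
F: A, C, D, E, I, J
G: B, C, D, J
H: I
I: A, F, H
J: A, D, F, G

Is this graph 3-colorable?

A, D, F, J form a clique, so at least 4 colors are needed.
So 3 colors are not enough.

No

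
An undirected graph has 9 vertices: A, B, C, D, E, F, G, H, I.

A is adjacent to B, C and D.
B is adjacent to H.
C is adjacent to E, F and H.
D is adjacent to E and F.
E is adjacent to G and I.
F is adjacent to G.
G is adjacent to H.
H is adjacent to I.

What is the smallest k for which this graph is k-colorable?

2

E and I are adjacent, so at least 2 colors are needed.
2 colors suffice: color 1 → {A, E, F, H}; color 2 → {B, C, D, G, I}. Each edge has distinct colors on its endpoints.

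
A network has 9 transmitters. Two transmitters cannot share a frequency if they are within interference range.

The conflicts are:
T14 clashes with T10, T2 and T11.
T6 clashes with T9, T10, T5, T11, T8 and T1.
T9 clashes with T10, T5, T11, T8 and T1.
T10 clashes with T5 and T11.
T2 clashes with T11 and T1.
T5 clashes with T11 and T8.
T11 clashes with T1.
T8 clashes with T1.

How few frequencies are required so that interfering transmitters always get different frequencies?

T6, T9, T10, T5, T11 are mutually in conflict, so at least 5 frequencies are needed.
5 frequencies suffice: frequency 1 → {T11, T8}; frequency 2 → {T6, T2}; frequency 3 → {T14, T9}; frequency 4 → {T5, T1}; frequency 5 → {T10}. Each listed conflict is separated.

5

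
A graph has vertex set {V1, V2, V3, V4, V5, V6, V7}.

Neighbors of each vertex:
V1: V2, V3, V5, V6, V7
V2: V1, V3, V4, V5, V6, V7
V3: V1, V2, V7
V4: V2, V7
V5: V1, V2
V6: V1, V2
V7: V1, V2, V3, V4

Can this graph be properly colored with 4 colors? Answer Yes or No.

Yes

The chromatic number is 4. V1, V2, V3, V7 form a clique, so at least 4 colors are needed.
4 colors suffice: color R → {V2}; color B → {V1, V4}; color G → {V5, V6, V7}; color Y → {V3}.
That is already a proper 4-coloring.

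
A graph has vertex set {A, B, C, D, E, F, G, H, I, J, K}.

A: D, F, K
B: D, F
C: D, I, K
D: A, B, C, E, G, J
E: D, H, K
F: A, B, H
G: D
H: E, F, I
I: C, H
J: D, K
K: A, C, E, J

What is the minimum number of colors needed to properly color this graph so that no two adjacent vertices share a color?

3

The cycle H-I-C-D-E-H has odd length 5, so it cannot be 2-colored; at least 3 colors are needed.
3 colors suffice: color 1 → {D, F, I, K}; color 2 → {A, B, C, G, H, J}; color 3 → {E}. Every edge joins two different colors.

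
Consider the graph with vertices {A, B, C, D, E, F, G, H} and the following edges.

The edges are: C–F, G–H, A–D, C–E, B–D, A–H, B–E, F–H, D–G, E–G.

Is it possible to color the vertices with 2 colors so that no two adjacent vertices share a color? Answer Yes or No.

The cycle H-G-E-C-F-H has odd length 5, so it cannot be 2-colored; at least 3 colors are needed.
So 2 colors are not enough.

No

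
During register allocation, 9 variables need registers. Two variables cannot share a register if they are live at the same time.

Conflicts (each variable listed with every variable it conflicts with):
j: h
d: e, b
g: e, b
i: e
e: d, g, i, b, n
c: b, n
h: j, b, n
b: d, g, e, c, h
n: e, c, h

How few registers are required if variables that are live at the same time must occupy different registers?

d, e, b are mutually in conflict, so at least 3 registers are needed.
3 registers suffice: register 1 → {j, i, b, n}; register 2 → {e, c, h}; register 3 → {d, g}. Each listed conflict is separated.

3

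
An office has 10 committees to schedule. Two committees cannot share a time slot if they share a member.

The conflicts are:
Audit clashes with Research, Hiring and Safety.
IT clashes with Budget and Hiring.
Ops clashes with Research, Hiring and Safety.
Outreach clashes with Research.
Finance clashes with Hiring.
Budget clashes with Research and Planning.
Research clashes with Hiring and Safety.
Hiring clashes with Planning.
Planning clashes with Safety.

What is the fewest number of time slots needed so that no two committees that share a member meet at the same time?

3

Audit, Research, Safety are mutually in conflict, so at least 3 time slots are needed.
3 time slots suffice: time slot 1 → {Outreach, Budget, Hiring, Safety}; time slot 2 → {IT, Finance, Research, Planning}; time slot 3 → {Audit, Ops}. No two conflicting committees share a time slot.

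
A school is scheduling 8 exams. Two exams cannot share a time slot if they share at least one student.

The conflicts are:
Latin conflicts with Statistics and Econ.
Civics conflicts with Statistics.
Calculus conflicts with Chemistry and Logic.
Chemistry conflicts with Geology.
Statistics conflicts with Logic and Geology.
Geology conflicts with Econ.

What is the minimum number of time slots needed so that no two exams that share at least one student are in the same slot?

3

The cycle Statistics-Geology-Chemistry-Calculus-Logic-Statistics has odd length 5, so it cannot be 2-colored; at least 3 time slots are needed.
3 time slots suffice: time slot 1 → {Chemistry, Statistics, Econ}; time slot 2 → {Latin, Civics, Calculus, Geology}; time slot 3 → {Logic}. Every pair that conflicts lands in different time slots.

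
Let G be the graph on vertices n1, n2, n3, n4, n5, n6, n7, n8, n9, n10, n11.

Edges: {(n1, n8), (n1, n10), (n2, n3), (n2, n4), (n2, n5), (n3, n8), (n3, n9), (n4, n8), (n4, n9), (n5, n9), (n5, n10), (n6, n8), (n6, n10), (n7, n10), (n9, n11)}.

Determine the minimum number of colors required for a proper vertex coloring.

n1 and n10 are adjacent, so at least 2 colors are needed.
2 colors suffice: color red → {n2, n8, n9, n10}; color blue → {n1, n3, n4, n5, n6, n7, n11}. No two adjacent vertices share a color.

2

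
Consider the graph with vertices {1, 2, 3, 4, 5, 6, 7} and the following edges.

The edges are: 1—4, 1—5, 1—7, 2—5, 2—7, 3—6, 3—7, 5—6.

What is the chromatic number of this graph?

3

The cycle 3-7-1-5-6-3 has odd length 5, so it cannot be 2-colored; at least 3 colors are needed.
A valid assignment using 3 colors: 1=blue, 2=blue, 3=green, 4=red, 5=red, 6=blue, 7=red. No two adjacent vertices share a color.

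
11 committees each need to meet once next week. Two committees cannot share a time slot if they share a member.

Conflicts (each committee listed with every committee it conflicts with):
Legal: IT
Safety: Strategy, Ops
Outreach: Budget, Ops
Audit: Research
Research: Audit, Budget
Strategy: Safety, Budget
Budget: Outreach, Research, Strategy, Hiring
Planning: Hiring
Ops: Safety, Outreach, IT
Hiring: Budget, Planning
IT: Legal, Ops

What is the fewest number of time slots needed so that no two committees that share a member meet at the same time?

The cycle Ops-Safety-Strategy-Budget-Outreach-Ops has odd length 5, so it cannot be 2-colored; at least 3 time slots are needed.
3 time slots suffice: Legal=1, Safety=3, Outreach=2, Audit=1, Research=2, Strategy=2, Budget=1, Planning=1, Ops=1, Hiring=2, IT=2. No two conflicting committees share a time slot.

3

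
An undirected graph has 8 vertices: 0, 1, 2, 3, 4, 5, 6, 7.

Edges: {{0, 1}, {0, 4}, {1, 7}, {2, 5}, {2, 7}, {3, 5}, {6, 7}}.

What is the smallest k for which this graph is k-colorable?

2

1 and 7 are adjacent, so at least 2 colors are needed.
2 colors suffice: color red → {0, 5, 7}; color blue → {1, 2, 3, 4, 6}. Every edge joins two different colors.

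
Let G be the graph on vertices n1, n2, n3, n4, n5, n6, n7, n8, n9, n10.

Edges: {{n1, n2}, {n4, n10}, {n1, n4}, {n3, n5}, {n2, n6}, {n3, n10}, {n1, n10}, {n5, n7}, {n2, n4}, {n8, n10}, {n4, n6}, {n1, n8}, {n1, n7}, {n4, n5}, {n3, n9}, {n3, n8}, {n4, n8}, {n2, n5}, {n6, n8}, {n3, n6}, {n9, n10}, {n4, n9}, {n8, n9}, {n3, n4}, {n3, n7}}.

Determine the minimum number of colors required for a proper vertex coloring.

5

n3, n4, n8, n9, n10 are pairwise adjacent (a clique of size 5), so at least 5 colors are needed.
5 colors suffice: n1=blue, n2=purple, n3=blue, n4=red, n5=green, n6=yellow, n7=red, n8=green, n9=purple, n10=yellow. Every edge joins two different colors.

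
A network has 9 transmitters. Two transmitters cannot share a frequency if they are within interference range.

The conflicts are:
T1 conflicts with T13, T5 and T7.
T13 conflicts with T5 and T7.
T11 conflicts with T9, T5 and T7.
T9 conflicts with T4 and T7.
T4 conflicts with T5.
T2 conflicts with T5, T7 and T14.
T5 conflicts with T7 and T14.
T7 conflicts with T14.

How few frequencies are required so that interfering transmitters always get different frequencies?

T1, T13, T5, T7 are mutually in conflict, so at least 4 frequencies are needed.
4 frequencies suffice: frequency 1 → {T4, T7}; frequency 2 → {T9, T5}; frequency 3 → {T1, T11, T14}; frequency 4 → {T13, T2}. Every pair that conflicts lands in different frequencies.

4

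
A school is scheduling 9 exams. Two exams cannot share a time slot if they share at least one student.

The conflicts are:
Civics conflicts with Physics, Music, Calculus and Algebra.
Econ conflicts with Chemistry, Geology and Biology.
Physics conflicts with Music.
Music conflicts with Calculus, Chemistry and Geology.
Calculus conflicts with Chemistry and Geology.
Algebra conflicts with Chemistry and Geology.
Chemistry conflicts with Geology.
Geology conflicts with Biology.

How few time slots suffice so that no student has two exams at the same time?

4

Music, Calculus, Chemistry, Geology all conflict with each other, so at least 4 time slots are needed.
4 time slots suffice: time slot 1 → {Civics, Geology}; time slot 2 → {Physics, Chemistry, Biology}; time slot 3 → {Econ, Music, Algebra}; time slot 4 → {Calculus}. No two conflicting exams share a time slot.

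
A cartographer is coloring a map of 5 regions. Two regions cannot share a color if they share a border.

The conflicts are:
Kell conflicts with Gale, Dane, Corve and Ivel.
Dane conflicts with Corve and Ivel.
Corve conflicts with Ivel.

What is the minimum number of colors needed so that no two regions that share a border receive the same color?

Kell, Dane, Corve, Ivel pairwise conflict, so at least 4 colors are needed.
4 colors suffice: color 1 → {Kell}; color 2 → {Gale, Corve}; color 3 → {Dane}; color 4 → {Ivel}. Every pair that conflicts lands in different colors.

4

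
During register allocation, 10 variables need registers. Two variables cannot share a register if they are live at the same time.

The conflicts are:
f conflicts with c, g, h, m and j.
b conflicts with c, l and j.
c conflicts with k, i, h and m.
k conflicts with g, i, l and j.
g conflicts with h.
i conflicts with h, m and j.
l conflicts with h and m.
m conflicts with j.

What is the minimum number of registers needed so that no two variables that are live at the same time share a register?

3

i, m, j are mutually in conflict, so at least 3 registers are needed.
3 registers suffice: f=2, b=2, c=1, k=3, g=1, i=2, l=1, h=3, m=3, j=1. Each listed conflict is separated.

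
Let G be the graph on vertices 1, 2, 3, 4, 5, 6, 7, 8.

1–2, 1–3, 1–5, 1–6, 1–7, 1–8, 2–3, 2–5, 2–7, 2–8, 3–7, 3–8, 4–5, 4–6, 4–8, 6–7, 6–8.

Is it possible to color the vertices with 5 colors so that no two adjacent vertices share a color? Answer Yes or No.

Yes

The chromatic number is 4. 1, 2, 3, 7 are mutually adjacent (a clique of size 4), so at least 4 colors are needed.
4 colors suffice: 1=a, 2=c, 3=d, 4=a, 5=b, 6=c, 7=b, 8=b.
Since 5 ≥ 4, a proper 5-coloring certainly exists.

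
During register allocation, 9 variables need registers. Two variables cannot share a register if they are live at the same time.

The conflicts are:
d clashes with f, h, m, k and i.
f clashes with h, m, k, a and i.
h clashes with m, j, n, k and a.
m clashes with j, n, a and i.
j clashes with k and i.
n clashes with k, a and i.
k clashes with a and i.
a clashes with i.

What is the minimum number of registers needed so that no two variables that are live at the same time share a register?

4

d, f, k, i pairwise conflict, so at least 4 registers are needed.
4 registers suffice: register 1 → {m, k}; register 2 → {h, i}; register 3 → {f, j, n}; register 4 → {d, a}. Each listed conflict is separated.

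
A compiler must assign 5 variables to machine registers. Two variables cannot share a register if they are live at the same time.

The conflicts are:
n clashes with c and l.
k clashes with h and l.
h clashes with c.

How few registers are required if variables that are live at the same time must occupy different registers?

3

The cycle c-h-k-l-n-c has odd length 5, so it cannot be 2-colored; at least 3 registers are needed.
Using 3 registers: n=1, k=1, h=2, c=3, l=2. Every pair that conflicts lands in different registers.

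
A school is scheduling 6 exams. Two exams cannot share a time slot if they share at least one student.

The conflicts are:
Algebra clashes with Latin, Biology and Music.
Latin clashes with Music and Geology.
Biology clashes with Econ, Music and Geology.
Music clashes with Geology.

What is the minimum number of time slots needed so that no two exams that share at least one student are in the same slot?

3

Algebra, Latin, Music are mutually in conflict, so at least 3 time slots are needed.
A valid assignment using 3 time slots: Algebra=3, Latin=2, Biology=2, Econ=1, Music=1, Geology=3. No two conflicting exams share a time slot.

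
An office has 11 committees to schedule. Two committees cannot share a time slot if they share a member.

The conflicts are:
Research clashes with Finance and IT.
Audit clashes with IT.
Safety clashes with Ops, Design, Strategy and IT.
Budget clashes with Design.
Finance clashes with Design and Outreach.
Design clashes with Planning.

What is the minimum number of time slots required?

The cycle Safety-Design-Finance-Research-IT-Safety has odd length 5, so it cannot be 2-colored; at least 3 time slots are needed.
A valid assignment using 3 time slots: Research=3, Audit=1, Safety=1, Budget=1, Ops=2, Finance=1, Design=2, Outreach=2, Strategy=2, IT=2, Planning=1. Every pair that conflicts lands in different time slots.

3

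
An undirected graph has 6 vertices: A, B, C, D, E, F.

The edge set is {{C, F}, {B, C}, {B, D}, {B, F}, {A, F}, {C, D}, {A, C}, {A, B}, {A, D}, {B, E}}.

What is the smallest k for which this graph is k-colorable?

4

A, B, C, F form a clique, so at least 4 colors are needed.
4 colors suffice: color 1 → {B}; color 2 → {A, E}; color 3 → {C}; color 4 → {D, F}. Every edge joins two different colors.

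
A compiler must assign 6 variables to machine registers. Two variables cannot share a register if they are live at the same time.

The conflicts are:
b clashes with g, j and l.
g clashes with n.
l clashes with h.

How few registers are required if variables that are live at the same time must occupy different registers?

l and h conflict, so at least 2 registers are needed.
2 registers suffice: b=1, g=2, n=1, j=2, l=2, h=1. Each listed conflict is separated.

2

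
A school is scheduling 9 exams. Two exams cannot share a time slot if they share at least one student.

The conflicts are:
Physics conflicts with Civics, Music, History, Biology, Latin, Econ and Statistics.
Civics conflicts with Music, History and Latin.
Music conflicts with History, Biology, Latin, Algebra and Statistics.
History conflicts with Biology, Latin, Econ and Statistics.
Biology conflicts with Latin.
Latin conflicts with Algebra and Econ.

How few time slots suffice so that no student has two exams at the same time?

5

Physics, Civics, Music, History, Latin pairwise conflict, so at least 5 time slots are needed.
5 time slots suffice: Physics=4, Civics=5, Music=2, History=3, Biology=5, Latin=1, Algebra=3, Econ=2, Statistics=1. Every pair that conflicts lands in different time slots.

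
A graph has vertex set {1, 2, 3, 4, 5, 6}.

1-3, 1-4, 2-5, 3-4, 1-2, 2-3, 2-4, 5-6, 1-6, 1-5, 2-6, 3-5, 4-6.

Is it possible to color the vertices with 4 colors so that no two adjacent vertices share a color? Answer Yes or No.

The chromatic number is 4. 1, 2, 5, 6 are mutually adjacent (a clique of size 4), so at least 4 colors are needed.
One proper 4-coloring: 1=a, 2=b, 3=c, 4=d, 5=d, 6=c.
That is already a proper 4-coloring.

Yes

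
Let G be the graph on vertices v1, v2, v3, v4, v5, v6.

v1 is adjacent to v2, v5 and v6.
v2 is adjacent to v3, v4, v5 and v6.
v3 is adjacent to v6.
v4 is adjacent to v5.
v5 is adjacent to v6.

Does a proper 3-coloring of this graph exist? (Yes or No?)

No

v1, v2, v5, v6 are mutually adjacent (a clique of size 4), so at least 4 colors are needed.
So 3 colors are not enough.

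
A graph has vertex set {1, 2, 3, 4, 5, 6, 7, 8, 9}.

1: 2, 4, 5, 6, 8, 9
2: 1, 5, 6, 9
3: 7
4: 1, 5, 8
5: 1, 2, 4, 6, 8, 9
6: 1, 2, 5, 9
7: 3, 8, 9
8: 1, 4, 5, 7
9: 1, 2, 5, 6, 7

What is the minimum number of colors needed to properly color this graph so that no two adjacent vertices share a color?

5

1, 2, 5, 6, 9 are mutually adjacent (a clique of size 5), so at least 5 colors are needed.
5 colors suffice: 1=blue, 2=purple, 3=blue, 4=yellow, 5=red, 6=yellow, 7=red, 8=green, 9=green. No two adjacent vertices share a color.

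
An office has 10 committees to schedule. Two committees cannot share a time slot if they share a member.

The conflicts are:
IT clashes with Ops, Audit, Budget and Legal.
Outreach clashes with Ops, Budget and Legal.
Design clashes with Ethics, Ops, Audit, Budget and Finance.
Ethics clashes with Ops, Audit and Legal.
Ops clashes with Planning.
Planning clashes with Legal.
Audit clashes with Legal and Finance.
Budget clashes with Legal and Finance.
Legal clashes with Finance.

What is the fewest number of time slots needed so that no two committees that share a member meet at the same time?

IT, Audit, Legal are mutually in conflict, so at least 3 time slots are needed.
Using 3 time slots: IT=3, Outreach=3, Design=1, Ethics=3, Ops=2, Planning=3, Audit=2, Budget=2, Legal=1, Finance=3. Each listed conflict is separated.

3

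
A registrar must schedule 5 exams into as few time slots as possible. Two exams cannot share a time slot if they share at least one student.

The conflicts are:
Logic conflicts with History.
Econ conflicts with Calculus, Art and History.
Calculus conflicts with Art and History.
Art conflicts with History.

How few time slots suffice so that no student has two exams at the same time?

Econ, Calculus, Art, History all conflict with each other, so at least 4 time slots are needed.
A valid assignment using 4 time slots: Logic=2, Econ=3, Calculus=2, Art=4, History=1. No two conflicting exams share a time slot.

4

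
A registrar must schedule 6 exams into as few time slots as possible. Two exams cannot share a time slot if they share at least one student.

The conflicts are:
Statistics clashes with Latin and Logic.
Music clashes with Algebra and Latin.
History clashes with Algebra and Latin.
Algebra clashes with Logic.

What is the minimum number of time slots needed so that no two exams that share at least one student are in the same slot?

3

The cycle Logic-Statistics-Latin-Music-Algebra-Logic has odd length 5, so it cannot be 2-colored; at least 3 time slots are needed.
Using 3 time slots: Statistics=2, Music=2, History=2, Algebra=1, Latin=1, Logic=3. Every pair that conflicts lands in different time slots.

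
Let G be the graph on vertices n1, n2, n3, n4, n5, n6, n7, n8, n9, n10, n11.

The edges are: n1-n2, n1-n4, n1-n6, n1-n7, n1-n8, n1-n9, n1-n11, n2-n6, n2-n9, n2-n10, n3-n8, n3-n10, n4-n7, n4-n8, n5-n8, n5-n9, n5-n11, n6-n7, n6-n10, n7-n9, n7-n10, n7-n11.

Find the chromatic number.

n1, n4, n7 are mutually adjacent, so at least 3 colors are needed.
A valid assignment using 3 colors: n1=1, n2=2, n3=3, n4=3, n5=1, n6=3, n7=2, n8=2, n9=3, n10=1, n11=3. No two adjacent vertices share a color.

3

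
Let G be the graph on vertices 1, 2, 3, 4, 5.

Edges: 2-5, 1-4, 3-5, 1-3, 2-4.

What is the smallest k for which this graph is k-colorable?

3

The cycle 2-4-1-3-5-2 has odd length 5, so it cannot be 2-colored; at least 3 colors are needed.
3 colors suffice: color a → {1, 5}; color b → {3, 4}; color c → {2}. Each edge has distinct colors on its endpoints.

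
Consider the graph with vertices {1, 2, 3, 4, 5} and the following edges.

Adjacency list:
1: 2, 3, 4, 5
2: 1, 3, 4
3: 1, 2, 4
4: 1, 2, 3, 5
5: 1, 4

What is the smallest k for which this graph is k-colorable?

4

1, 2, 3, 4 are mutually adjacent (a clique of size 4), so at least 4 colors are needed.
A valid assignment using 4 colors: 1=blue, 2=yellow, 3=green, 4=red, 5=green. Each edge has distinct colors on its endpoints.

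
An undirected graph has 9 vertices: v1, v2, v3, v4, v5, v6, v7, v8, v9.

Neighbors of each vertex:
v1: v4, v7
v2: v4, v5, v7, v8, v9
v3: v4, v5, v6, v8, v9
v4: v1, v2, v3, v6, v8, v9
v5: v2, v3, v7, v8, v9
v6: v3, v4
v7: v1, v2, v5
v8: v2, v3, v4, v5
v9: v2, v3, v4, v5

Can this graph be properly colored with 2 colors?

No

v2, v5, v7 are pairwise adjacent, so at least 3 colors are needed.
So 2 colors are not enough.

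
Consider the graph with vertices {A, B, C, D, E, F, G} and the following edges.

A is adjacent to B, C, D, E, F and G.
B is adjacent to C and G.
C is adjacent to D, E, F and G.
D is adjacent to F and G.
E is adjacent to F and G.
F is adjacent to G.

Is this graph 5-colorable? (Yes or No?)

Yes

The chromatic number is 5. A, C, D, F, G are mutually adjacent (a clique of size 5), so at least 5 colors are needed.
5 colors suffice: A=red, B=yellow, C=green, D=purple, E=purple, F=yellow, G=blue.
That is already a proper 5-coloring.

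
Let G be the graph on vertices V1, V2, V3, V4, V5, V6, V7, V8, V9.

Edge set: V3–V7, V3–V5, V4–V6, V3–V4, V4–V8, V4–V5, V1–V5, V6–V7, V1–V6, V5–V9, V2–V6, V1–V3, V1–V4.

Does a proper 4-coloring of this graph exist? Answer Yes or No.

The chromatic number is 4. V1, V3, V4, V5 form a clique, so at least 4 colors are needed.
One proper 4-coloring: V1=blue, V2=red, V3=yellow, V4=red, V5=green, V6=green, V7=red, V8=blue, V9=red.
That is already a proper 4-coloring.

Yes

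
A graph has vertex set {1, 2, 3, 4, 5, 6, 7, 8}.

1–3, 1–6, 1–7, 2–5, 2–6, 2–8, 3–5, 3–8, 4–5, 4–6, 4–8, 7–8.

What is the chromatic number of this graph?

The cycle 4-8-3-1-6-4 has odd length 5, so it cannot be 2-colored; at least 3 colors are needed.
3 colors suffice: color a → {5, 6, 8}; color b → {2, 3, 4, 7}; color c → {1}. Each edge has distinct colors on its endpoints.

3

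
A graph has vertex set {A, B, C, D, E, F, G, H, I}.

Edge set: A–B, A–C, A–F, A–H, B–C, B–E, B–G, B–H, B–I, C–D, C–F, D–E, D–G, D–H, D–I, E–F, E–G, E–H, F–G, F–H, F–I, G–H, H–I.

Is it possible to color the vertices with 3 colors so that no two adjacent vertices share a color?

E, F, G, H form a clique, so at least 4 colors are needed.
So 3 colors are not enough.

No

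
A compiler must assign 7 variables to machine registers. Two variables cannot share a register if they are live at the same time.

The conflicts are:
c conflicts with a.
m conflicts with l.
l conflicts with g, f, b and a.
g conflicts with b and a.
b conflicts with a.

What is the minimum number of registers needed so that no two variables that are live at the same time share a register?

4

l, g, b, a pairwise conflict, so at least 4 registers are needed.
4 registers suffice: register 1 → {c, l}; register 2 → {m, f, a}; register 3 → {g}; register 4 → {b}. Each listed conflict is separated.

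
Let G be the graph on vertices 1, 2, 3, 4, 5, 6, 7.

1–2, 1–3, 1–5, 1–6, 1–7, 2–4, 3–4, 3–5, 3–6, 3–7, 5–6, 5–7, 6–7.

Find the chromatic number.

1, 3, 5, 6, 7 are mutually adjacent (a clique of size 5), so at least 5 colors are needed.
5 colors suffice: 1=red, 2=blue, 3=blue, 4=red, 5=green, 6=purple, 7=yellow. No two adjacent vertices share a color.

5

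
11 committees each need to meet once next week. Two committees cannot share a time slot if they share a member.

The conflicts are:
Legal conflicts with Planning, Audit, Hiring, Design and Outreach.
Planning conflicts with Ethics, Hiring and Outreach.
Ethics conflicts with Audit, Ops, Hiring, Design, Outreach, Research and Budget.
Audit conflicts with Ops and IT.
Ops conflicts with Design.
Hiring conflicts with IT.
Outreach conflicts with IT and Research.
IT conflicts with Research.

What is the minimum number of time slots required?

3

Planning, Ethics, Outreach are mutually in conflict, so at least 3 time slots are needed.
3 time slots suffice: time slot 1 → {Legal, Ethics, IT}; time slot 2 → {Audit, Hiring, Design, Outreach, Budget}; time slot 3 → {Planning, Ops, Research}. Every pair that conflicts lands in different time slots.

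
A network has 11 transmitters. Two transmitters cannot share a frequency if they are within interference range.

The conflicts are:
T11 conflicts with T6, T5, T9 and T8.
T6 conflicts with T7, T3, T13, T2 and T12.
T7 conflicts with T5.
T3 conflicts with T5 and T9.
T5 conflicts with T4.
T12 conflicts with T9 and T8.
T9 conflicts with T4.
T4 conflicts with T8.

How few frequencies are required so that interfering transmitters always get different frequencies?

2

T3 and T9 conflict, so at least 2 frequencies are needed.
2 frequencies suffice: frequency 1 → {T6, T5, T9, T8}; frequency 2 → {T11, T7, T3, T13, T2, T12, T4}. No two conflicting transmitters share a frequency.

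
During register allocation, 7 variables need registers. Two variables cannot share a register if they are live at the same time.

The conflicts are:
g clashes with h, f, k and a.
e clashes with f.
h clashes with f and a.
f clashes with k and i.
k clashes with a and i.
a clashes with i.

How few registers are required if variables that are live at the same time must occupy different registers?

g, f, k pairwise conflict, so at least 3 registers are needed.
3 registers suffice: g=3, e=2, h=2, f=1, k=2, a=1, i=3. Every pair that conflicts lands in different registers.

3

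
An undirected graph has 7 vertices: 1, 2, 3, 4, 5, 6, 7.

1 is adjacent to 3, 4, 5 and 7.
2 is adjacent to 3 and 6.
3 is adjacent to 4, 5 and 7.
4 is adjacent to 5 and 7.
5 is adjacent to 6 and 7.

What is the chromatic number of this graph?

1, 3, 4, 5, 7 are pairwise adjacent (a clique of size 5), so at least 5 colors are needed.
A valid assignment using 5 colors: 1=c, 2=a, 3=b, 4=d, 5=a, 6=b, 7=e. Every edge joins two different colors.

5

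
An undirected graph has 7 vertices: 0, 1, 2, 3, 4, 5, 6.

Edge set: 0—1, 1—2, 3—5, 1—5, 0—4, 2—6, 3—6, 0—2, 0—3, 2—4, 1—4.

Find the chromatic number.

0, 1, 2, 4 are mutually adjacent (a clique of size 4), so at least 4 colors are needed.
4 colors suffice: color a → {2, 3}; color b → {1, 6}; color c → {0, 5}; color d → {4}. Each edge has distinct colors on its endpoints.

4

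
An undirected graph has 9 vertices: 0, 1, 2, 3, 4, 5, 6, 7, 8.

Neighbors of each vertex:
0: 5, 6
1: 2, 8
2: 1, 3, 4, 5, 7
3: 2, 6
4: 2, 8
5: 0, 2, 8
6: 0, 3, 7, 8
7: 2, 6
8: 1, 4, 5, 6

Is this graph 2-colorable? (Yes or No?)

The cycle 8-6-7-2-4-8 has odd length 5, so it cannot be 2-colored; at least 3 colors are needed.
So 2 colors are not enough.

No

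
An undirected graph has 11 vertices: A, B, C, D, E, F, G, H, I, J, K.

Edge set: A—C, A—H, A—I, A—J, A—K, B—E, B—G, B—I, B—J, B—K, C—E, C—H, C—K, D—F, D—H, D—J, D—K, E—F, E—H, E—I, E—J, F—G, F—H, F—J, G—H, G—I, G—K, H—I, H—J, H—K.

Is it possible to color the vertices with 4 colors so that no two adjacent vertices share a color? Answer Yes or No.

The chromatic number is 4. D, F, H, J are mutually adjacent (a clique of size 4), so at least 4 colors are needed.
One proper 4-coloring: A=3, B=1, C=4, D=3, E=3, F=4, G=3, H=1, I=2, J=2, K=2.
That is already a proper 4-coloring.

Yes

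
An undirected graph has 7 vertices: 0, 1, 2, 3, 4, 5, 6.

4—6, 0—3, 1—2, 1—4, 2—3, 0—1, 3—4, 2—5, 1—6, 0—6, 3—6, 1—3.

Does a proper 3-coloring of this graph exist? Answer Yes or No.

No

1, 3, 4, 6 are pairwise adjacent (a clique of size 4), so at least 4 colors are needed.
So 3 colors are not enough.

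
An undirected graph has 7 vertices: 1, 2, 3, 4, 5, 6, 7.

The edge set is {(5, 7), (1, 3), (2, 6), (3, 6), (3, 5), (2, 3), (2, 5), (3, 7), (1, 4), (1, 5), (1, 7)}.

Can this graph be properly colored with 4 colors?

The chromatic number is 4. 1, 3, 5, 7 form a clique, so at least 4 colors are needed.
One proper 4-coloring: 1=c, 2=c, 3=a, 4=a, 5=b, 6=b, 7=d.
That is already a proper 4-coloring.

Yes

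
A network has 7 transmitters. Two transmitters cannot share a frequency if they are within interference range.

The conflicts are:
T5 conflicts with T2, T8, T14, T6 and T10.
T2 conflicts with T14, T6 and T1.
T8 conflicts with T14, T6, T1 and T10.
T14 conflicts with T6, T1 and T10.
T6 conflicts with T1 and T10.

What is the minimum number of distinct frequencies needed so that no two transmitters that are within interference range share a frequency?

5

T5, T8, T14, T6, T10 all conflict with each other, so at least 5 frequencies are needed.
Using 5 frequencies: T5=3, T2=4, T8=4, T14=1, T6=2, T1=3, T10=5. Every pair that conflicts lands in different frequencies.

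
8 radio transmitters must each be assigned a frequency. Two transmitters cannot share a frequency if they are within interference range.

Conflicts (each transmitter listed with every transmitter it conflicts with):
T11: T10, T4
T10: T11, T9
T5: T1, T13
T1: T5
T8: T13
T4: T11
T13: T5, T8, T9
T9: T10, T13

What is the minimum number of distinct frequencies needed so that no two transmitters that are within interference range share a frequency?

T5 and T13 conflict, so at least 2 frequencies are needed.
2 frequencies suffice: frequency 1 → {T10, T1, T4, T13}; frequency 2 → {T11, T5, T8, T9}. Each listed conflict is separated.

2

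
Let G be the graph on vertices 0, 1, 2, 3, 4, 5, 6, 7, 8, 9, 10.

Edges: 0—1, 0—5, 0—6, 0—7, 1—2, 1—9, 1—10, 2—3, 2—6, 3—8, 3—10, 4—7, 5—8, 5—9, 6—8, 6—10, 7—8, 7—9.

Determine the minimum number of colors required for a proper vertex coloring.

2

7 and 9 are adjacent, so at least 2 colors are needed.
2 colors suffice: color a → {1, 3, 5, 6, 7}; color b → {0, 2, 4, 8, 9, 10}. No two adjacent vertices share a color.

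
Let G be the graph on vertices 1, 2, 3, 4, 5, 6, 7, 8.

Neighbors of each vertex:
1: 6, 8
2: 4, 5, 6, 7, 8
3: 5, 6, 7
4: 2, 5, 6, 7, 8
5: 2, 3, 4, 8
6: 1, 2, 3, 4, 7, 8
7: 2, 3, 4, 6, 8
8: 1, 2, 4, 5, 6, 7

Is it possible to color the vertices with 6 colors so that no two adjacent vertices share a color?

Yes

The chromatic number is 5. 2, 4, 6, 7, 8 are pairwise adjacent (a clique of size 5), so at least 5 colors are needed.
5 colors suffice: color red → {3, 8}; color blue → {5, 6}; color green → {1, 7}; color yellow → {2}; color purple → {4}.
Since 6 ≥ 5, a proper 6-coloring certainly exists.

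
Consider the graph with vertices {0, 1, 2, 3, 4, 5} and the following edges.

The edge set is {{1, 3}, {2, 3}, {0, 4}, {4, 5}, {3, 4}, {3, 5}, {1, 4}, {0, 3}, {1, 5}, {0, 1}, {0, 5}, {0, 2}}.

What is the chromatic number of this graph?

5

0, 1, 3, 4, 5 are pairwise adjacent (a clique of size 5), so at least 5 colors are needed.
5 colors suffice: color a → {3}; color b → {0}; color c → {2, 4}; color d → {1}; color e → {5}. No two adjacent vertices share a color.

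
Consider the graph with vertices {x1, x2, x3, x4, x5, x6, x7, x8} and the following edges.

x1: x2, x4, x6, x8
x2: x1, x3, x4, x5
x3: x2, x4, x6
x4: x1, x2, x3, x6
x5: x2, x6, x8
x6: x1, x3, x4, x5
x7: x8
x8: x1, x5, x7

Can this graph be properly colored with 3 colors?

The chromatic number is 3. x1, x2, x4 are pairwise adjacent, so at least 3 colors are needed.
3 colors suffice: color red → {x1, x3, x5, x7}; color blue → {x2, x6, x8}; color green → {x4}.
That is already a proper 3-coloring.

Yes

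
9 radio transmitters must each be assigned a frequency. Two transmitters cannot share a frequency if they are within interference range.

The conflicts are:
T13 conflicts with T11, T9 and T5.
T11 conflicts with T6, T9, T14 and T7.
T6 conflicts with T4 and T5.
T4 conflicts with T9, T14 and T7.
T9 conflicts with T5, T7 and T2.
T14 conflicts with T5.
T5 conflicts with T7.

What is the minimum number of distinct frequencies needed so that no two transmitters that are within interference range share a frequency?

T4, T9, T7 are mutually in conflict, so at least 3 frequencies are needed.
Using 3 frequencies: T13=3, T11=2, T6=1, T4=2, T9=1, T14=1, T5=2, T7=3, T2=2. Every pair that conflicts lands in different frequencies.

3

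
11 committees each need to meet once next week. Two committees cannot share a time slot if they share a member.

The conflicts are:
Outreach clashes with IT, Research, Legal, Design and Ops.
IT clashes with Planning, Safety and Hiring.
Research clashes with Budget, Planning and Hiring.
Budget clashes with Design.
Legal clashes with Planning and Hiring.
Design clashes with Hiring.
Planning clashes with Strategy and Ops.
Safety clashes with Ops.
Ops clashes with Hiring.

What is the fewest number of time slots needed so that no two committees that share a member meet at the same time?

2

IT and Planning conflict, so at least 2 time slots are needed.
2 time slots suffice: time slot 1 → {Outreach, Budget, Planning, Safety, Hiring}; time slot 2 → {IT, Research, Legal, Design, Strategy, Ops}. No two conflicting committees share a time slot.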